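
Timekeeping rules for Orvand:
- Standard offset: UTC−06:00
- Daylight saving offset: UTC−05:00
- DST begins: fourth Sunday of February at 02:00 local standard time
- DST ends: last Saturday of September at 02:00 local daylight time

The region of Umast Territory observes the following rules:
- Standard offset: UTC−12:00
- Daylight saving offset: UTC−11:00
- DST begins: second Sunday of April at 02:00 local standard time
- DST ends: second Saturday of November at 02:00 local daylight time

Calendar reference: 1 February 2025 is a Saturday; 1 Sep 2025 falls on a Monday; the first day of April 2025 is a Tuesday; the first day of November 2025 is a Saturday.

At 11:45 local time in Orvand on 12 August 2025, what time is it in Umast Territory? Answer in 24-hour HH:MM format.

1 February 2025 is a Saturday, so the first Sunday is February 2 and the fourth is February 23.
1 September 2025 is a Monday, so Saturdays fall on 6, 13, 20, 27; the last is September 27.
12 August 2025 falls between 23 February and 27 September, so daylight saving is in effect and Orvand is at UTC−05:00.
11:45 Orvand + 5h = 16:45 UTC.
1 April 2025 is a Tuesday, so the first Sunday is April 6 and the second is April 13.
1 November 2025 is a Saturday, so the first Saturday is November 1 and the second is November 8.
At the standard offset (UTC−12:00), 16:45 UTC − 12h = 04:45 Umast Territory standard time.
The standard-time date in Umast Territory, 12 August 2025, lies within the daylight-saving period (13 April – 8 November), so Umast Territory is on daylight time, UTC−11:00.
16:45 UTC − 11h = 05:45 Umast Territory.

05:45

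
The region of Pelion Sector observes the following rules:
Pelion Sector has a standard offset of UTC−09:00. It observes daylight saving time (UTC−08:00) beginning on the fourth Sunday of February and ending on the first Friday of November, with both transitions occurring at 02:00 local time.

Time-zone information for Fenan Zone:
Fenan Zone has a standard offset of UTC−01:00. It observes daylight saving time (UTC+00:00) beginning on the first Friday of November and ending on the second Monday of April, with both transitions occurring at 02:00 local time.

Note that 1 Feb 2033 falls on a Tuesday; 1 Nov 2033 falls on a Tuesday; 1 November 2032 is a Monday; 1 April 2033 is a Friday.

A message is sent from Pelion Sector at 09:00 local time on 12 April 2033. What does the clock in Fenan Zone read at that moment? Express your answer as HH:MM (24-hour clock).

1 February 2033 is a Tuesday, so the first Sunday is February 6 and the fourth is February 27.
1 November 2033 is a Tuesday, so the first Friday is November 4.
12 April 2033 lies within the daylight-saving period (27 February – 4 November), so Pelion Sector is on daylight time, UTC−08:00.
09:00 Pelion Sector + 8h = 17:00 UTC.
1 November 2032 is a Monday, so the first Friday is November 5.
1 April 2033 is a Friday, so the first Monday is April 4 and the second is April 11.
At the standard offset (UTC−01:00), 17:00 UTC − 1h = 16:00 Fenan Zone standard time.
The standard-time date in Fenan Zone, 12 April 2033, does not fall between 5 November 2032 and 11 April 2033, so daylight saving is not in effect and Fenan Zone is at UTC−01:00.
17:00 UTC − 1h = 16:00 Fenan Zone.

16:00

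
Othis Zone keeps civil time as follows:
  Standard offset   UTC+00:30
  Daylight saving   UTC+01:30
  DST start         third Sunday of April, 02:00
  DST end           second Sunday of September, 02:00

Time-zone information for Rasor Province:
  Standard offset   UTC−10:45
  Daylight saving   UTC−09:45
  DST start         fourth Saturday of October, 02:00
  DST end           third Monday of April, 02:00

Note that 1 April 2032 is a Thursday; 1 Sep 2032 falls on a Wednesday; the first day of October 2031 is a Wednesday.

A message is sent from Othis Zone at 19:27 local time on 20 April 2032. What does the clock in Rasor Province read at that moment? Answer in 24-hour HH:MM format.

07:12

1 April 2032 is a Thursday, so the first Sunday is April 4 and the third is April 18.
1 September 2032 is a Wednesday, so the first Sunday is September 5 and the second is September 12.
Daylight saving runs 18 April – 12 September; 20 April 2032 is inside that window, so Othis Zone is at UTC+01:30.
19:27 Othis Zone − 1h30m = 17:57 UTC.
1 October 2031 is a Wednesday, so the first Saturday is October 4 and the fourth is October 25.
1 April 2032 is a Thursday, so the first Monday is April 5 and the third is April 19.
At the standard offset (UTC−10:45), 17:57 UTC − 10h45m = 07:12 Rasor Province standard time.
Daylight saving runs 25 October 2031 – 19 April 2032; the standard-time date in Rasor Province, 20 April 2032, is outside that window, so Rasor Province is on standard time at UTC−10:45.
17:57 UTC − 10h45m = 07:12 Rasor Province.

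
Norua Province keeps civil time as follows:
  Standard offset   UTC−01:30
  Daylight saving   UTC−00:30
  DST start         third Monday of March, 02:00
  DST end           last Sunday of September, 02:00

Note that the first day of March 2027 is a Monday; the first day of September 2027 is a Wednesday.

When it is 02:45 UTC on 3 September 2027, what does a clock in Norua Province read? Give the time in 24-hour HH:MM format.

1 March 2027 is a Monday, so the first Monday is March 1 and the third is March 15.
1 September 2027 is a Wednesday, so Sundays fall on 5, 12, 19, 26; the last is September 26.
At the standard offset (UTC−01:30), 02:45 UTC − 1h30m = 01:15 Norua Province standard time.
Daylight saving runs 15 March – 26 September; the standard-time date in Norua Province, 3 September 2027, is inside that window, so Norua Province is at UTC−00:30.
02:45 UTC − 0h30m = 02:15 local.

02:15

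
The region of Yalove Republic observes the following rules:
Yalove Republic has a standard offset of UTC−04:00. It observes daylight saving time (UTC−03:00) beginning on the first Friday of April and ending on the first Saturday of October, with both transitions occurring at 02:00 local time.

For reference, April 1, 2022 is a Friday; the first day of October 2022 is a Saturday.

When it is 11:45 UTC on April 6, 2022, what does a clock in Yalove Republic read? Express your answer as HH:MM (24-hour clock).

08:45

1 April 2022 is a Friday, so the first Friday is April 1.
1 October 2022 is a Saturday, so the first Saturday is October 1.
At the standard offset (UTC−04:00), 11:45 UTC − 4h = 07:45 Yalove Republic standard time.
The standard-time date in Yalove Republic, April 6, 2022, lies within the daylight-saving period (1 April – 1 October), so Yalove Republic is on daylight time, UTC−03:00.
11:45 UTC − 3h = 08:45 local.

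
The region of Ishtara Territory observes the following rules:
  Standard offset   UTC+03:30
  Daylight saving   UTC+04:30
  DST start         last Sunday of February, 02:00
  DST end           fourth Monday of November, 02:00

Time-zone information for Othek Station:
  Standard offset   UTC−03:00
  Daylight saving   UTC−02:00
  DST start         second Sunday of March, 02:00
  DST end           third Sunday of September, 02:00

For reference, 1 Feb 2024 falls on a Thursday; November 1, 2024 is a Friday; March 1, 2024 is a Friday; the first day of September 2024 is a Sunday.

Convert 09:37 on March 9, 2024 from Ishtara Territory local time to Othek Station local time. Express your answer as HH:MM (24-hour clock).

1 February 2024 is a Thursday, so Sundays fall on 4, 11, 18, 25; the last is February 25.
1 November 2024 is a Friday, so the first Monday is November 4 and the fourth is November 25.
March 9, 2024 lies within the daylight-saving period (25 February – 25 November), so Ishtara Territory is on daylight time, UTC+04:30.
09:37 Ishtara Territory − 4h30m = 05:07 UTC.
1 March 2024 is a Friday, so the first Sunday is March 3 and the second is March 10.
1 September 2024 is a Sunday, so the first Sunday is September 1 and the third is September 15.
At the standard offset (UTC−03:00), 05:07 UTC − 3h = 02:07 Othek Station standard time.
Daylight saving runs 10 March – 15 September; the standard-time date in Othek Station, March 9, 2024, is outside that window, so Othek Station is on standard time at UTC−03:00.
05:07 UTC − 3h = 02:07 Othek Station.

02:07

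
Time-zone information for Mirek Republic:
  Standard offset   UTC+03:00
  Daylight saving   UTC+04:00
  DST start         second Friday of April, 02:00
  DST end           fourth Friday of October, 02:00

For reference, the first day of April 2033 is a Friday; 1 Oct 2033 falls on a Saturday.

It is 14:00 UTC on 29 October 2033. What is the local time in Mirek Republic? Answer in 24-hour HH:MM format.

17:00

1 April 2033 is a Friday, so the first Friday is April 1 and the second is April 8.
1 October 2033 is a Saturday, so the first Friday is October 7 and the fourth is October 28.
At the standard offset (UTC+03:00), 14:00 UTC + 3h = 17:00 Mirek Republic standard time.
The standard-time date in Mirek Republic, 29 October 2033, is outside the daylight-saving period (8 April – 28 October), so Mirek Republic is on standard time, UTC+03:00.
14:00 UTC + 3h = 17:00 local.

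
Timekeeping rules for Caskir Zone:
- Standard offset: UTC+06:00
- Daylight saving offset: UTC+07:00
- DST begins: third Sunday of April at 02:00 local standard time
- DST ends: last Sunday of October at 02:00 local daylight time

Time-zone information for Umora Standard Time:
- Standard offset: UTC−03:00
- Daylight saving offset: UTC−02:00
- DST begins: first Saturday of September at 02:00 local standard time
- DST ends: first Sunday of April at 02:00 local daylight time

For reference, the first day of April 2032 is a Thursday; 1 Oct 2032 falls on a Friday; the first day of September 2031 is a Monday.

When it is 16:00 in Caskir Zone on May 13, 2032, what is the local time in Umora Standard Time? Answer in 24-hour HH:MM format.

06:00

1 April 2032 is a Thursday, so the first Sunday is April 4 and the third is April 18.
1 October 2032 is a Friday, so Sundays fall on 3, 10, 17, 24, 31; the last is October 31.
Daylight saving runs 18 April – 31 October; May 13, 2032 is inside that window, so Caskir Zone is at UTC+07:00.
16:00 Caskir Zone − 7h = 09:00 UTC.
1 September 2031 is a Monday, so the first Saturday is September 6.
1 April 2032 is a Thursday, so the first Sunday is April 4.
At the standard offset (UTC−03:00), 09:00 UTC − 3h = 06:00 Umora Standard Time standard time.
The standard-time date in Umora Standard Time, May 13, 2032, does not fall between 6 September 2031 and 4 April 2032, so daylight saving is not in effect and Umora Standard Time is at UTC−03:00.
09:00 UTC − 3h = 06:00 Umora Standard Time.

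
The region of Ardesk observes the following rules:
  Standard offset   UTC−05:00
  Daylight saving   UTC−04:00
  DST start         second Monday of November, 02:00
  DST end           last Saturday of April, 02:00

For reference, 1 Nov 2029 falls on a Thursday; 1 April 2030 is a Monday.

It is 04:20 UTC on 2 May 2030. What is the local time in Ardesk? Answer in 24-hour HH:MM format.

23:20

1 November 2029 is a Thursday, so the first Monday is November 5 and the second is November 12.
1 April 2030 is a Monday, so Saturdays fall on 6, 13, 20, 27; the last is April 27.
At the standard offset (UTC−05:00), 04:20 UTC − 5h = 23:20 Ardesk standard time (rolling into the previous day, 1 May 2030).
The standard-time date in Ardesk, 1 May 2030, does not fall between 12 November 2029 and 27 April 2030, so daylight saving is not in effect and Ardesk is at UTC−05:00.
04:20 UTC − 5h = 23:20 local (rolling into the previous day, 1 May 2030).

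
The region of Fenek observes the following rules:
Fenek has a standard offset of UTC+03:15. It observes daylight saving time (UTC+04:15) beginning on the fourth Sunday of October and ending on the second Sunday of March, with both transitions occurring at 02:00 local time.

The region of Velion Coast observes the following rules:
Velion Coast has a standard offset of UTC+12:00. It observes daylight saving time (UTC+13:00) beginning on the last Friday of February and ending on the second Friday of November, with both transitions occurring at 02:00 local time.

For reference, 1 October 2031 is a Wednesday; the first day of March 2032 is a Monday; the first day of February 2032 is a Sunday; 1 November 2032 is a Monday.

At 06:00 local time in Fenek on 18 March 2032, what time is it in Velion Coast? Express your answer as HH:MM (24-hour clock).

1 October 2031 is a Wednesday, so the first Sunday is October 5 and the fourth is October 26.
1 March 2032 is a Monday, so the first Sunday is March 7 and the second is March 14.
18 March 2032 does not fall between 26 October 2031 and 14 March 2032, so daylight saving is not in effect and Fenek is at UTC+03:15.
06:00 Fenek − 3h15m = 02:45 UTC.
1 February 2032 is a Sunday, so Fridays fall on 6, 13, 20, 27; the last is February 27.
1 November 2032 is a Monday, so the first Friday is November 5 and the second is November 12.
At the standard offset (UTC+12:00), 02:45 UTC + 12h = 14:45 Velion Coast standard time.
The standard-time date in Velion Coast, 18 March 2032, falls between 27 February and 12 November, so daylight saving is in effect and Velion Coast is at UTC+13:00.
02:45 UTC + 13h = 15:45 Velion Coast.

15:45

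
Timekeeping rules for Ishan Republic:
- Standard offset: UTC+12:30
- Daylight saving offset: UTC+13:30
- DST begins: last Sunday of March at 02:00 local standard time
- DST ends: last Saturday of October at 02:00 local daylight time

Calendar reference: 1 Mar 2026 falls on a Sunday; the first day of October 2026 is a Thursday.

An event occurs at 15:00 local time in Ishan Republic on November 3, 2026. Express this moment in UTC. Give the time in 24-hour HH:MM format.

02:30

1 March 2026 is a Sunday, so Sundays fall on 1, 8, 15, 22, 29; the last is March 29.
1 October 2026 is a Thursday, so Saturdays fall on 3, 10, 17, 24, 31; the last is October 31.
Daylight saving runs 29 March – 31 October; November 3, 2026 is outside that window, so Ishan Republic is on standard time at UTC+12:30.
15:00 local − 12h30m = 02:30 UTC.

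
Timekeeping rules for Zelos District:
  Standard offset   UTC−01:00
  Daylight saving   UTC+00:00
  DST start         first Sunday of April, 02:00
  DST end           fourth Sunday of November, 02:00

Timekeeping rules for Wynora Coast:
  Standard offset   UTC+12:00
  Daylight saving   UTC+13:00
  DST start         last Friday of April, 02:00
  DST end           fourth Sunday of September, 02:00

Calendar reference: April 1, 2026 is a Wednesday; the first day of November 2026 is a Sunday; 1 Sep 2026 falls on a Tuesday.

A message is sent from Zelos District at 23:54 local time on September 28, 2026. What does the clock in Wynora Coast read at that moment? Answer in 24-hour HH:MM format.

11:54

1 April 2026 is a Wednesday, so the first Sunday is April 5.
1 November 2026 is a Sunday, so the first Sunday is November 1 and the fourth is November 22.
September 28, 2026 lies within the daylight-saving period (5 April – 22 November), so Zelos District is on daylight time, UTC+00:00.
23:54 Zelos District − 0h = 23:54 UTC.
1 April 2026 is a Wednesday, so Fridays fall on 3, 10, 17, 24; the last is April 24.
1 September 2026 is a Tuesday, so the first Sunday is September 6 and the fourth is September 27.
At the standard offset (UTC+12:00), 23:54 UTC + 12h = 11:54 Wynora Coast standard time (rolling into the next day, 29 September 2026).
Daylight saving runs 24 April – 27 September; the standard-time date in Wynora Coast, September 29, 2026, is outside that window, so Wynora Coast is on standard time at UTC+12:00.
23:54 UTC + 12h = 11:54 Wynora Coast (rolling into the next day, 29 September 2026).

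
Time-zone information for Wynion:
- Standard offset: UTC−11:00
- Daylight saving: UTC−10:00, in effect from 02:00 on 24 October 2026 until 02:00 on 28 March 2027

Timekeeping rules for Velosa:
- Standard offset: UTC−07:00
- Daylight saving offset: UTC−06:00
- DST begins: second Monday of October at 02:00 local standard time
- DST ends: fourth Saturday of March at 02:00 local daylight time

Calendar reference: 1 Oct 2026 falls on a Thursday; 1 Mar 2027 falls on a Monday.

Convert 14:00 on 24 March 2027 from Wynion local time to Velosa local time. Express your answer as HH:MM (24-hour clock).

18:00

24 March 2027 falls between 24 October 2026 and 28 March 2027, so daylight saving is in effect and Wynion is at UTC−10:00.
14:00 Wynion + 10h = 00:00 UTC (rolling into the next day, 25 March 2027).
1 October 2026 is a Thursday, so the first Monday is October 5 and the second is October 12.
1 March 2027 is a Monday, so the first Saturday is March 6 and the fourth is March 27.
At the standard offset (UTC−07:00), 00:00 UTC − 7h = 17:00 Velosa standard time (rolling into the previous day, 24 March 2027).
The standard-time date in Velosa, 24 March 2027, falls between 12 October 2026 and 27 March 2027, so daylight saving is in effect and Velosa is at UTC−06:00.
00:00 UTC − 6h = 18:00 Velosa (rolling into the previous day, 24 March 2027).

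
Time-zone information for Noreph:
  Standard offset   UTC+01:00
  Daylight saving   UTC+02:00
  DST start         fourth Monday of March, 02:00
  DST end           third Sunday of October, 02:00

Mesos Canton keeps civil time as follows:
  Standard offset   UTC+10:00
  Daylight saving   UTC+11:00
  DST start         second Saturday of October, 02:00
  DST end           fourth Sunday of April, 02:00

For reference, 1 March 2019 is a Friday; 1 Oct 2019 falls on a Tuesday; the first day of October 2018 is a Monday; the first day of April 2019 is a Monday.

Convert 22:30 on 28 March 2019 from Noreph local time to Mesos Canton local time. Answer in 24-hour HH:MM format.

1 March 2019 is a Friday, so the first Monday is March 4 and the fourth is March 25.
1 October 2019 is a Tuesday, so the first Sunday is October 6 and the third is October 20.
28 March 2019 lies within the daylight-saving period (25 March – 20 October), so Noreph is on daylight time, UTC+02:00.
22:30 Noreph − 2h = 20:30 UTC.
1 October 2018 is a Monday, so the first Saturday is October 6 and the second is October 13.
1 April 2019 is a Monday, so the first Sunday is April 7 and the fourth is April 28.
At the standard offset (UTC+10:00), 20:30 UTC + 10h = 06:30 Mesos Canton standard time (rolling into the next day, 29 March 2019).
Daylight saving runs 13 October 2018 – 28 April 2019; the standard-time date in Mesos Canton, 29 March 2019, is inside that window, so Mesos Canton is at UTC+11:00.
20:30 UTC + 11h = 07:30 Mesos Canton (rolling into the next day, 29 March 2019).

07:30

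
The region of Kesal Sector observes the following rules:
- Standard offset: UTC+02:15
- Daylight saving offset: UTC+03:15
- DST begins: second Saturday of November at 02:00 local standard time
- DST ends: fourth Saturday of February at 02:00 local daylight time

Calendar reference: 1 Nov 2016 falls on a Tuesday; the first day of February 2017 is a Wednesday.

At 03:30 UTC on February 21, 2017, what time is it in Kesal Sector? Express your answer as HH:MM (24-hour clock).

1 November 2016 is a Tuesday, so the first Saturday is November 5 and the second is November 12.
1 February 2017 is a Wednesday, so the first Saturday is February 4 and the fourth is February 25.
At the standard offset (UTC+02:15), 03:30 UTC + 2h15m = 05:45 Kesal Sector standard time.
The standard-time date in Kesal Sector, February 21, 2017, lies within the daylight-saving period (12 November 2016 – 25 February 2017), so Kesal Sector is on daylight time, UTC+03:15.
03:30 UTC + 3h15m = 06:45 local.

06:45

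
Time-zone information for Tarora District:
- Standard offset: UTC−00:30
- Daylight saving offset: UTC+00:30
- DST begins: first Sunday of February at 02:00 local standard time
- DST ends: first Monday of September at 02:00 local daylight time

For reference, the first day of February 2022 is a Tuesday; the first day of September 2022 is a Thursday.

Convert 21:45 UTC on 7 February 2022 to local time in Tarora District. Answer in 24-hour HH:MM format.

1 February 2022 is a Tuesday, so the first Sunday is February 6.
1 September 2022 is a Thursday, so the first Monday is September 5.
At the standard offset (UTC−00:30), 21:45 UTC − 0h30m = 21:15 Tarora District standard time.
The standard-time date in Tarora District, 7 February 2022, lies within the daylight-saving period (6 February – 5 September), so Tarora District is on daylight time, UTC+00:30.
21:45 UTC + 0h30m = 22:15 local.

22:15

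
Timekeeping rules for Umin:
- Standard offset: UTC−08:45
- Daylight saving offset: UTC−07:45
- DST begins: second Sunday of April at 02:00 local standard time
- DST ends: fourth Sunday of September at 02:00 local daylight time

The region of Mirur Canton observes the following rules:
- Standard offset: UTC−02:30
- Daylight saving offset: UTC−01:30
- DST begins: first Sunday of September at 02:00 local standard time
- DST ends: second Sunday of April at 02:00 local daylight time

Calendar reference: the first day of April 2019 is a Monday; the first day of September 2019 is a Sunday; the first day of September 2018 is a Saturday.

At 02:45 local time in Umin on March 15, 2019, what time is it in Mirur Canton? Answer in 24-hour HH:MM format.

10:00

1 April 2019 is a Monday, so the first Sunday is April 7 and the second is April 14.
1 September 2019 is a Sunday, so the first Sunday is September 1 and the fourth is September 22.
March 15, 2019 is outside the daylight-saving period (14 April – 22 September), so Umin is on standard time, UTC−08:45.
02:45 Umin + 8h45m = 11:30 UTC.
1 September 2018 is a Saturday, so the first Sunday is September 2.
1 April 2019 is a Monday, so the first Sunday is April 7 and the second is April 14.
At the standard offset (UTC−02:30), 11:30 UTC − 2h30m = 09:00 Mirur Canton standard time.
Daylight saving runs 2 September 2018 – 14 April 2019; the standard-time date in Mirur Canton, March 15, 2019, is inside that window, so Mirur Canton is at UTC−01:30.
11:30 UTC − 1h30m = 10:00 Mirur Canton.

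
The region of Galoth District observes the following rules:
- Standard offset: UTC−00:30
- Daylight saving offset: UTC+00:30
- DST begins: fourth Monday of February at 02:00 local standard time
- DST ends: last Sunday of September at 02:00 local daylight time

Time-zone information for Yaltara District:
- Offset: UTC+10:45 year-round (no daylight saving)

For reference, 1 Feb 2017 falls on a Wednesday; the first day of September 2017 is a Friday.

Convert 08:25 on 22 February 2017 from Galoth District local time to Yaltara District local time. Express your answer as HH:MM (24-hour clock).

1 February 2017 is a Wednesday, so the first Monday is February 6 and the fourth is February 27.
1 September 2017 is a Friday, so Sundays fall on 3, 10, 17, 24; the last is September 24.
22 February 2017 is outside the daylight-saving period (27 February – 24 September), so Galoth District is on standard time, UTC−00:30.
08:25 Galoth District + 0h30m = 08:55 UTC.
Yaltara District stays on UTC+10:45 all year.
08:55 UTC + 10h45m = 19:40 Yaltara District.

19:40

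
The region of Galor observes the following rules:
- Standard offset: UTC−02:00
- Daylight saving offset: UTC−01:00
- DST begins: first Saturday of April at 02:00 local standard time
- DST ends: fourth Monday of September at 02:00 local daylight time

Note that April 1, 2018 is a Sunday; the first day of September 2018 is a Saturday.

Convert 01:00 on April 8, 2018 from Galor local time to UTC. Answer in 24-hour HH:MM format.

02:00

1 April 2018 is a Sunday, so the first Saturday is April 7.
1 September 2018 is a Saturday, so the first Monday is September 3 and the fourth is September 24.
Daylight saving runs 7 April – 24 September; April 8, 2018 is inside that window, so Galor is at UTC−01:00.
01:00 local + 1h = 02:00 UTC.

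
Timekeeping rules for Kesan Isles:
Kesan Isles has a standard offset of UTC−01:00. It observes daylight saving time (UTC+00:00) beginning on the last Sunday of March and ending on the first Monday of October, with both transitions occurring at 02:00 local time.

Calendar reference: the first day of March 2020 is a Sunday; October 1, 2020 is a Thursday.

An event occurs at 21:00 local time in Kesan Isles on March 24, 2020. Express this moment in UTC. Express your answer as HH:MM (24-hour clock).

1 March 2020 is a Sunday, so Sundays fall on 1, 8, 15, 22, 29; the last is March 29.
1 October 2020 is a Thursday, so the first Monday is October 5.
March 24, 2020 does not fall between 29 March and 5 October, so daylight saving is not in effect and Kesan Isles is at UTC−01:00.
21:00 local + 1h = 22:00 UTC.

22:00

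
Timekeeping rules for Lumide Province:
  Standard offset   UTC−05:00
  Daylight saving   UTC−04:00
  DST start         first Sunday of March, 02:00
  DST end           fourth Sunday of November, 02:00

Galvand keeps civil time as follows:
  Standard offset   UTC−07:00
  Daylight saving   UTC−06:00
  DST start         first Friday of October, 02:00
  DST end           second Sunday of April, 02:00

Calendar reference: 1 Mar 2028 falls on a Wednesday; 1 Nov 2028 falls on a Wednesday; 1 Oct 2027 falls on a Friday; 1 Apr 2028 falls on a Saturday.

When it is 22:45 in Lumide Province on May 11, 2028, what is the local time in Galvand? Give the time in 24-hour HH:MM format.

1 March 2028 is a Wednesday, so the first Sunday is March 5.
1 November 2028 is a Wednesday, so the first Sunday is November 5 and the fourth is November 26.
May 11, 2028 falls between 5 March and 26 November, so daylight saving is in effect and Lumide Province is at UTC−04:00.
22:45 Lumide Province + 4h = 02:45 UTC (rolling into the next day, 12 May 2028).
1 October 2027 is a Friday, so the first Friday is October 1.
1 April 2028 is a Saturday, so the first Sunday is April 2 and the second is April 9.
At the standard offset (UTC−07:00), 02:45 UTC − 7h = 19:45 Galvand standard time (rolling into the previous day, 11 May 2028).
The standard-time date in Galvand, May 11, 2028, does not fall between 1 October 2027 and 9 April 2028, so daylight saving is not in effect and Galvand is at UTC−07:00.
02:45 UTC − 7h = 19:45 Galvand (rolling into the previous day, 11 May 2028).

19:45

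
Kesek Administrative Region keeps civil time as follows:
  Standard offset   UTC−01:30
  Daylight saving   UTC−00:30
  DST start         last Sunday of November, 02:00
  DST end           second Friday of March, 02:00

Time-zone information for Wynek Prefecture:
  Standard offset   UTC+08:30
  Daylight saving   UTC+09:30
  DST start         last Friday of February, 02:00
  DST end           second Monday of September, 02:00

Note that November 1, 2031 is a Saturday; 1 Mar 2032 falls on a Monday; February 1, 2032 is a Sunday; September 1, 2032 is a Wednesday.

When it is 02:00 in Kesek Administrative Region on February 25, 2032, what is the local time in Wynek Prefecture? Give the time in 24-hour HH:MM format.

11:00

1 November 2031 is a Saturday, so Sundays fall on 2, 9, 16, 23, 30; the last is November 30.
1 March 2032 is a Monday, so the first Friday is March 5 and the second is March 12.
February 25, 2032 falls between 30 November 2031 and 12 March 2032, so daylight saving is in effect and Kesek Administrative Region is at UTC−00:30.
02:00 Kesek Administrative Region + 0h30m = 02:30 UTC.
1 February 2032 is a Sunday, so Fridays fall on 6, 13, 20, 27; the last is February 27.
1 September 2032 is a Wednesday, so the first Monday is September 6 and the second is September 13.
At the standard offset (UTC+08:30), 02:30 UTC + 8h30m = 11:00 Wynek Prefecture standard time.
The standard-time date in Wynek Prefecture, February 25, 2032, is outside the daylight-saving period (27 February – 13 September), so Wynek Prefecture is on standard time, UTC+08:30.
02:30 UTC + 8h30m = 11:00 Wynek Prefecture.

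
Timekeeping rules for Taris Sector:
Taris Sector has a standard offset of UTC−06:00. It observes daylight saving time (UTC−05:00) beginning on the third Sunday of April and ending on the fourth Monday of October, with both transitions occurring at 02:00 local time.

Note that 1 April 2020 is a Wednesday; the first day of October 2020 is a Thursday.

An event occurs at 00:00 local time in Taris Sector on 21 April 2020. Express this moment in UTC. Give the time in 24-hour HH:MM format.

05:00

1 April 2020 is a Wednesday, so the first Sunday is April 5 and the third is April 19.
1 October 2020 is a Thursday, so the first Monday is October 5 and the fourth is October 26.
Daylight saving runs 19 April – 26 October; 21 April 2020 is inside that window, so Taris Sector is at UTC−05:00.
00:00 local + 5h = 05:00 UTC.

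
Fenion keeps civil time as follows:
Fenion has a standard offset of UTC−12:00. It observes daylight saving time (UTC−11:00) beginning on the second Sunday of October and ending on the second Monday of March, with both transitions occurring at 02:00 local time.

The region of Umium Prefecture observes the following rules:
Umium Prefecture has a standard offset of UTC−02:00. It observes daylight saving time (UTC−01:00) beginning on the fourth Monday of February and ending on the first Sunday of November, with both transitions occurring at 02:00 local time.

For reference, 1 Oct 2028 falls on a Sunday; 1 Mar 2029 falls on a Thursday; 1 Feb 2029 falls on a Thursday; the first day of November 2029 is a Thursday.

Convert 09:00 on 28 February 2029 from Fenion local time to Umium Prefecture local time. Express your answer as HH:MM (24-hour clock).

1 October 2028 is a Sunday, so the first Sunday is October 1 and the second is October 8.
1 March 2029 is a Thursday, so the first Monday is March 5 and the second is March 12.
Daylight saving runs 8 October 2028 – 12 March 2029; 28 February 2029 is inside that window, so Fenion is at UTC−11:00.
09:00 Fenion + 11h = 20:00 UTC.
1 February 2029 is a Thursday, so the first Monday is February 5 and the fourth is February 26.
1 November 2029 is a Thursday, so the first Sunday is November 4.
At the standard offset (UTC−02:00), 20:00 UTC − 2h = 18:00 Umium Prefecture standard time.
The standard-time date in Umium Prefecture, 28 February 2029, lies within the daylight-saving period (26 February – 4 November), so Umium Prefecture is on daylight time, UTC−01:00.
20:00 UTC − 1h = 19:00 Umium Prefecture.

19:00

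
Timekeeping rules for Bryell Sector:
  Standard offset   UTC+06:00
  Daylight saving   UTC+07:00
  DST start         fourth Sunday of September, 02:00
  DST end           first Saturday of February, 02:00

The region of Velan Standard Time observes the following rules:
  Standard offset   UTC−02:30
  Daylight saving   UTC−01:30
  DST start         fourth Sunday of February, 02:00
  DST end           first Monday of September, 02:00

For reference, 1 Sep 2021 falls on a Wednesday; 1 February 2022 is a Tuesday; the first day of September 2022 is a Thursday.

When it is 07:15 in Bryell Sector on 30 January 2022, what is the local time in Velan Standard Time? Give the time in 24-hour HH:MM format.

1 September 2021 is a Wednesday, so the first Sunday is September 5 and the fourth is September 26.
1 February 2022 is a Tuesday, so the first Saturday is February 5.
30 January 2022 lies within the daylight-saving period (26 September 2021 – 5 February 2022), so Bryell Sector is on daylight time, UTC+07:00.
07:15 Bryell Sector − 7h = 00:15 UTC.
1 February 2022 is a Tuesday, so the first Sunday is February 6 and the fourth is February 27.
1 September 2022 is a Thursday, so the first Monday is September 5.
At the standard offset (UTC−02:30), 00:15 UTC − 2h30m = 21:45 Velan Standard Time standard time (rolling into the previous day, 29 January 2022).
Daylight saving runs 27 February – 5 September; the standard-time date in Velan Standard Time, 29 January 2022, is outside that window, so Velan Standard Time is on standard time at UTC−02:30.
00:15 UTC − 2h30m = 21:45 Velan Standard Time (rolling into the previous day, 29 January 2022).

21:45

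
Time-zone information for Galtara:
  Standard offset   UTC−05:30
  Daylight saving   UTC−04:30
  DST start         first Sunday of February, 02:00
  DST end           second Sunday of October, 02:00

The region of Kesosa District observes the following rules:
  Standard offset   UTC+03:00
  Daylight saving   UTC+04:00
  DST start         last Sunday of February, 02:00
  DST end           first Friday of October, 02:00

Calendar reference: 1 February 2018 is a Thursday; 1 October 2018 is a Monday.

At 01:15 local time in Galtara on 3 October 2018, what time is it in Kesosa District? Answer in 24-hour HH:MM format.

1 February 2018 is a Thursday, so the first Sunday is February 4.
1 October 2018 is a Monday, so the first Sunday is October 7 and the second is October 14.
3 October 2018 falls between 4 February and 14 October, so daylight saving is in effect and Galtara is at UTC−04:30.
01:15 Galtara + 4h30m = 05:45 UTC.
1 February 2018 is a Thursday, so Sundays fall on 4, 11, 18, 25; the last is February 25.
1 October 2018 is a Monday, so the first Friday is October 5.
At the standard offset (UTC+03:00), 05:45 UTC + 3h = 08:45 Kesosa District standard time.
Daylight saving runs 25 February – 5 October; the standard-time date in Kesosa District, 3 October 2018, is inside that window, so Kesosa District is at UTC+04:00.
05:45 UTC + 4h = 09:45 Kesosa District.

09:45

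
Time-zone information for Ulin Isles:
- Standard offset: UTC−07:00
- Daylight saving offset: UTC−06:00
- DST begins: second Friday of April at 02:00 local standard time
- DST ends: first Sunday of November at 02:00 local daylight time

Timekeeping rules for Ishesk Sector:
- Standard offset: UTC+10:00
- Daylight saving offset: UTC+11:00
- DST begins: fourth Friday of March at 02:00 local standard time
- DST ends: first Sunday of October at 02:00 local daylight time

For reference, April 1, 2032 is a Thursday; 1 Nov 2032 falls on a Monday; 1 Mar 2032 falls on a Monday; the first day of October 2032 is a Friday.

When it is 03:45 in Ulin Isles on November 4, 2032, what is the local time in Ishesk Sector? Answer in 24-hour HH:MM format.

1 April 2032 is a Thursday, so the first Friday is April 2 and the second is April 9.
1 November 2032 is a Monday, so the first Sunday is November 7.
Daylight saving runs 9 April – 7 November; November 4, 2032 is inside that window, so Ulin Isles is at UTC−06:00.
03:45 Ulin Isles + 6h = 09:45 UTC.
1 March 2032 is a Monday, so the first Friday is March 5 and the fourth is March 26.
1 October 2032 is a Friday, so the first Sunday is October 3.
At the standard offset (UTC+10:00), 09:45 UTC + 10h = 19:45 Ishesk Sector standard time.
Daylight saving runs 26 March – 3 October; the standard-time date in Ishesk Sector, November 4, 2032, is outside that window, so Ishesk Sector is on standard time at UTC+10:00.
09:45 UTC + 10h = 19:45 Ishesk Sector.

19:45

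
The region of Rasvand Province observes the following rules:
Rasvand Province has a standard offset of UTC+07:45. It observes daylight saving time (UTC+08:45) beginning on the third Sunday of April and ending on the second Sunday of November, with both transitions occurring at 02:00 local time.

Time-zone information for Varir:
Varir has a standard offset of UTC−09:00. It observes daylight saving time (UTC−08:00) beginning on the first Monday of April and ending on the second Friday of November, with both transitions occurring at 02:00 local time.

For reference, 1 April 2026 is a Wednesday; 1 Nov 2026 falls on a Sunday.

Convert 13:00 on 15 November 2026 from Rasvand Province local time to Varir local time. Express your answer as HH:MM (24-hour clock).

1 April 2026 is a Wednesday, so the first Sunday is April 5 and the third is April 19.
1 November 2026 is a Sunday, so the first Sunday is November 1 and the second is November 8.
15 November 2026 does not fall between 19 April and 8 November, so daylight saving is not in effect and Rasvand Province is at UTC+07:45.
13:00 Rasvand Province − 7h45m = 05:15 UTC.
1 April 2026 is a Wednesday, so the first Monday is April 6.
1 November 2026 is a Sunday, so the first Friday is November 6 and the second is November 13.
At the standard offset (UTC−09:00), 05:15 UTC − 9h = 20:15 Varir standard time (rolling into the previous day, 14 November 2026).
The standard-time date in Varir, 14 November 2026, is outside the daylight-saving period (6 April – 13 November), so Varir is on standard time, UTC−09:00.
05:15 UTC − 9h = 20:15 Varir (rolling into the previous day, 14 November 2026).

20:15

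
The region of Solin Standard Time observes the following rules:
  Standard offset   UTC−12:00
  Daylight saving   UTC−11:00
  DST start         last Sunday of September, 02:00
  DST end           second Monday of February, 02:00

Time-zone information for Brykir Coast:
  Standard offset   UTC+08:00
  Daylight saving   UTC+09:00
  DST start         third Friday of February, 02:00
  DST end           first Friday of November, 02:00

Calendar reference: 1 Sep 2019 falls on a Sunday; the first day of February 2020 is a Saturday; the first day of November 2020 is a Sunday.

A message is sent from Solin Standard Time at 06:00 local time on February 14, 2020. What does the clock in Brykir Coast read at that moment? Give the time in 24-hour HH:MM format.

1 September 2019 is a Sunday, so Sundays fall on 1, 8, 15, 22, 29; the last is September 29.
1 February 2020 is a Saturday, so the first Monday is February 3 and the second is February 10.
February 14, 2020 is outside the daylight-saving period (29 September 2019 – 10 February 2020), so Solin Standard Time is on standard time, UTC−12:00.
06:00 Solin Standard Time + 12h = 18:00 UTC.
1 February 2020 is a Saturday, so the first Friday is February 7 and the third is February 21.
1 November 2020 is a Sunday, so the first Friday is November 6.
At the standard offset (UTC+08:00), 18:00 UTC + 8h = 02:00 Brykir Coast standard time (rolling into the next day, 15 February 2020).
The standard-time date in Brykir Coast, February 15, 2020, does not fall between 21 February and 6 November, so daylight saving is not in effect and Brykir Coast is at UTC+08:00.
18:00 UTC + 8h = 02:00 Brykir Coast (rolling into the next day, 15 February 2020).

02:00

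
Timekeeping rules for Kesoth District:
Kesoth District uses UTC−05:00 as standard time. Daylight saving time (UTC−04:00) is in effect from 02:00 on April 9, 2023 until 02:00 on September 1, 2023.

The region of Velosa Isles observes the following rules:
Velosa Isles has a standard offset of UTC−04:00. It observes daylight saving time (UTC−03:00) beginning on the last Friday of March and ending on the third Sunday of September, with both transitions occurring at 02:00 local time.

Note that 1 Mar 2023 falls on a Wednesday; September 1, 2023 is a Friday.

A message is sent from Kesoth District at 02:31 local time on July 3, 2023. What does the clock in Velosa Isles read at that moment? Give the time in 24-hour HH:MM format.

Daylight saving runs 9 April – 1 September; July 3, 2023 is inside that window, so Kesoth District is at UTC−04:00.
02:31 Kesoth District + 4h = 06:31 UTC.
1 March 2023 is a Wednesday, so Fridays fall on 3, 10, 17, 24, 31; the last is March 31.
1 September 2023 is a Friday, so the first Sunday is September 3 and the third is September 17.
At the standard offset (UTC−04:00), 06:31 UTC − 4h = 02:31 Velosa Isles standard time.
The standard-time date in Velosa Isles, July 3, 2023, lies within the daylight-saving period (31 March – 17 September), so Velosa Isles is on daylight time, UTC−03:00.
06:31 UTC − 3h = 03:31 Velosa Isles.

03:31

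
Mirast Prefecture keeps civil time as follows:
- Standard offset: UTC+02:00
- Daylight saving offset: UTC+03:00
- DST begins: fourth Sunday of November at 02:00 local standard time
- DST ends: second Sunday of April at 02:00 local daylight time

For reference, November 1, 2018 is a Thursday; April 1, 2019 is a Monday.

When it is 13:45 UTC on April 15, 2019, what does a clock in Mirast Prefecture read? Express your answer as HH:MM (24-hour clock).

15:45

1 November 2018 is a Thursday, so the first Sunday is November 4 and the fourth is November 25.
1 April 2019 is a Monday, so the first Sunday is April 7 and the second is April 14.
At the standard offset (UTC+02:00), 13:45 UTC + 2h = 15:45 Mirast Prefecture standard time.
The standard-time date in Mirast Prefecture, April 15, 2019, does not fall between 25 November 2018 and 14 April 2019, so daylight saving is not in effect and Mirast Prefecture is at UTC+02:00.
13:45 UTC + 2h = 15:45 local.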